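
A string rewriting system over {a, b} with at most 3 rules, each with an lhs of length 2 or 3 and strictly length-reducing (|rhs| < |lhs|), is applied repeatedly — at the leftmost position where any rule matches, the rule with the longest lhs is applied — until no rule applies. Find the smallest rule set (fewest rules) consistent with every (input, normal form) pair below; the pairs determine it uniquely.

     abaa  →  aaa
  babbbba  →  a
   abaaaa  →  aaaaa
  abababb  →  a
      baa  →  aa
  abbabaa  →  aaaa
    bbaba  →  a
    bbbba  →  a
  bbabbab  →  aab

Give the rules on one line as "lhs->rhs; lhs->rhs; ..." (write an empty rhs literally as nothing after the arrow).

ba->; baa->aa; bb->

  | abaa => aaa
  | babbbba => bbbba => bba => a
  | abaaaa => aaaaa
  | abababb => ababb => abb => a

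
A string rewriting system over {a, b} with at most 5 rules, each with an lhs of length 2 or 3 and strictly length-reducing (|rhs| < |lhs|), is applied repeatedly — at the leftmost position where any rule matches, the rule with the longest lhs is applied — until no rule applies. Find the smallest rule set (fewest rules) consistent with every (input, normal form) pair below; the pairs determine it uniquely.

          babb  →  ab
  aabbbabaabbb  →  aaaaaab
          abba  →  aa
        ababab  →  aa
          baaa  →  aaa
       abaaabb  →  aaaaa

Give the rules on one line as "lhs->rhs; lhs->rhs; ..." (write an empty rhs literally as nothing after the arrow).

  | babb => bbb => ab
  | aabbbabaabbb => aaababaabbb => aaabbaabbb => aaabaabbb => aaaaabbb => aaaaaab
  | abba => aba => aa
  | ababab => abbab => abab => abb => aa

ba->a; bab->bb; bb->a; bba->ba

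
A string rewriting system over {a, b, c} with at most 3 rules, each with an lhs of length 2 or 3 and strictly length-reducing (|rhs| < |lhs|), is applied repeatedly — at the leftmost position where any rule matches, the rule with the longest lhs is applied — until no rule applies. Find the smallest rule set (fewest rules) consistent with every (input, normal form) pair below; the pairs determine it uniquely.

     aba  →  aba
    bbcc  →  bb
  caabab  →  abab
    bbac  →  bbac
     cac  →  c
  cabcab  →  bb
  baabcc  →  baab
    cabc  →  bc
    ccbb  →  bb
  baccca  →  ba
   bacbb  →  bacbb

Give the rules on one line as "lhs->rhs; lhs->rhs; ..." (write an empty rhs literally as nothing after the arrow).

ca->; cc->

  | aba
  | bbcc => bb
  | caabab => abab
  | bbac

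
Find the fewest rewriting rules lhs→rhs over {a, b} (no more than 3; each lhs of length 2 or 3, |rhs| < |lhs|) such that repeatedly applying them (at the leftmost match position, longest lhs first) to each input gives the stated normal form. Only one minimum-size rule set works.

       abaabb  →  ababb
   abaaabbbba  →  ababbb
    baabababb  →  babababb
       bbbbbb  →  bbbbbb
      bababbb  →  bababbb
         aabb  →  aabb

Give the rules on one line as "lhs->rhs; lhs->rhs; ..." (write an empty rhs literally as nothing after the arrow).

  | abaabb => ababb
  | abaaabbbba => abaabbbba => ababbbba => ababbb
  | baabababb => babababb
  | bbbbbb

baa->ba; bba->b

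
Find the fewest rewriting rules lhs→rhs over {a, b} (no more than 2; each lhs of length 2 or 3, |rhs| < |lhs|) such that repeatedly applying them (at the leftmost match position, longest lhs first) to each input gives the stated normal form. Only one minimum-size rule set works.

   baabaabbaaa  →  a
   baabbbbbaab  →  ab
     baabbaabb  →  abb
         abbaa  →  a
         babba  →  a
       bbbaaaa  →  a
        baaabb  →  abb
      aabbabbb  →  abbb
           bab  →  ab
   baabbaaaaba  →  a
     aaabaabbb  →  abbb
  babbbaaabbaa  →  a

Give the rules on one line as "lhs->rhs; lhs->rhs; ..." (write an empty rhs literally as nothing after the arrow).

aa->a; ba->a

  | baabaabbaaa => aabaabbaaa => abaabbaaa => aaabbaaa => aabbaaa => abbaaa => abaaa => aaaa => aaa => aa => a
  | baabbbbbaab => aabbbbbaab => abbbbbaab => abbbbaab => abbbaab => abbaab => abaab => aaab => aab => ab
  | baabbaabb => aabbaabb => abbaabb => abaabb => aaabb => aabb => abb
  | abbaa => abaa => aaa => aa => a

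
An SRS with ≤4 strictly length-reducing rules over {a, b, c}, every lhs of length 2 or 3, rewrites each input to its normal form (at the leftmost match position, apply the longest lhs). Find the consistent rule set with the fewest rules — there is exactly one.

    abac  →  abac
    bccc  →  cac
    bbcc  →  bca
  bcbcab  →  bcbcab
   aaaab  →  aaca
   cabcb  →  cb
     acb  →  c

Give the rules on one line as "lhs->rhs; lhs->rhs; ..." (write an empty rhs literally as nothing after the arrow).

aab->ca; abc->; acb->c; bcc->ca

  | abac
  | bccc => cac
  | bbcc => bca
  | bcbcab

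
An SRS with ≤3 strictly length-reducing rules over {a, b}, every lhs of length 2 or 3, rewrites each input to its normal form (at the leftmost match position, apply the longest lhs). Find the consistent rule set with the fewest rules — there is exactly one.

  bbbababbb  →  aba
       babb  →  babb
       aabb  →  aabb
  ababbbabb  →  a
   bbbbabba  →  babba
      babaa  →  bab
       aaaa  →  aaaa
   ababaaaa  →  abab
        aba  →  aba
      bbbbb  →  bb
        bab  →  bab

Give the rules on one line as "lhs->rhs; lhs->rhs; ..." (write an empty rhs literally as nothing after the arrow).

  | bbbababbb => ababbb => aba
  | babb
  | aabb
  | ababbbabb => abaabb => abbb => a

baa->b; bbb->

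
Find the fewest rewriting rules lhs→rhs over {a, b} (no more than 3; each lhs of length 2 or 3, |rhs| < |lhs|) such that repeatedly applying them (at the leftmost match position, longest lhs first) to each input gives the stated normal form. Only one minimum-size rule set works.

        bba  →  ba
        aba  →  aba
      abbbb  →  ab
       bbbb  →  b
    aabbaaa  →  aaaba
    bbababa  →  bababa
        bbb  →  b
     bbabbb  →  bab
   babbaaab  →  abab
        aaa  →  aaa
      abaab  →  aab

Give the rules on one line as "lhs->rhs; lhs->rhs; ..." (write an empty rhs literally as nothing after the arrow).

  | bba => ba
  | aba
  | abbbb => abbb => abb => ab
  | bbbb => bbb => bb => b

baa->ab; bb->b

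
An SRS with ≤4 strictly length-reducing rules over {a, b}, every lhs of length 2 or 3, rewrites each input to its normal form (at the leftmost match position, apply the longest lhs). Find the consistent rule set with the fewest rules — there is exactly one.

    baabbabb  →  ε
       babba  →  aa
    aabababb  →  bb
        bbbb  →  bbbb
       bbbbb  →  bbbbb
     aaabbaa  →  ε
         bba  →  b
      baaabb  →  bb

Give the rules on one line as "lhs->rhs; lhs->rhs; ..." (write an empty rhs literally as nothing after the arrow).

ab->; abb->bb; ba->; bab->aa

  | baabbabb => abbabb => bbabb => baab => ab => ε
  | babba => aaba => aa
  | aabababb => aababb => aabb => abb => bb
  | bbbb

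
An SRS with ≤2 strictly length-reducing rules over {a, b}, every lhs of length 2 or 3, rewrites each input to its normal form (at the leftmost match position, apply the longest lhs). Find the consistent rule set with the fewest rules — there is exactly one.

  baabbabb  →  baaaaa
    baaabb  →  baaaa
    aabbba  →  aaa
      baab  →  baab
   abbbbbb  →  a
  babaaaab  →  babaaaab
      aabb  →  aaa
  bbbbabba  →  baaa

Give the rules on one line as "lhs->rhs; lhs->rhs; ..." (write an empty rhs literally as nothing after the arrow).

  | baabbabb => baaaabb => baaaaa
  | baaabb => baaaa
  | aabbba => aaa
  | baab

bb->a; bbb->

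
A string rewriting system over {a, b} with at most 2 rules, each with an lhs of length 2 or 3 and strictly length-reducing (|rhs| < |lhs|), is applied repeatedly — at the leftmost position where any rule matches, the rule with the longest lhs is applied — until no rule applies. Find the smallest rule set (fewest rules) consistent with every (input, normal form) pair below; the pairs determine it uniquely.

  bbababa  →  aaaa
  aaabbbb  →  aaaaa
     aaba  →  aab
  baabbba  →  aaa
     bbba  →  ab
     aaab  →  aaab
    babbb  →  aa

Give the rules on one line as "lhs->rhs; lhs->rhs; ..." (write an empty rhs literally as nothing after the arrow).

ba->b; bb->a

  | bbababa => aababa => aabba => aaaa
  | aaabbbb => aaaabb => aaaaa
  | aaba => aab
  | baabbba => babbba => bbbba => abba => aaa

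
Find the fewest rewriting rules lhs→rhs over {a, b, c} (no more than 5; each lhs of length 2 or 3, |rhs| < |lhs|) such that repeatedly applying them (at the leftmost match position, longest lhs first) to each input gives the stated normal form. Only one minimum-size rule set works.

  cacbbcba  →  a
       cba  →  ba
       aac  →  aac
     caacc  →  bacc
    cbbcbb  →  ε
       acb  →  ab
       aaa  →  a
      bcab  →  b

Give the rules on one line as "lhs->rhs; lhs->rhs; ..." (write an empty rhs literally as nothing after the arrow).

aaa->a; bb->; ca->b; cb->b

  | cacbbcba => bcbbcba => bbbcba => bcba => bba => a
  | cba => ba
  | aac
  | caacc => bacc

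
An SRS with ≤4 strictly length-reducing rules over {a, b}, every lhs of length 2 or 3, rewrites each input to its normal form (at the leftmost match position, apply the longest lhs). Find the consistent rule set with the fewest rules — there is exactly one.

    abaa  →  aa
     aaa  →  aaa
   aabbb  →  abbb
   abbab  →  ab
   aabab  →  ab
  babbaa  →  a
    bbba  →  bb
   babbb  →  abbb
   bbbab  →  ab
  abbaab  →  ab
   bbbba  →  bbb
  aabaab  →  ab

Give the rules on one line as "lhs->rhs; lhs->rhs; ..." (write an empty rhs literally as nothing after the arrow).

  | abaa => aa
  | aaa
  | aabbb => abbb
  | abbab => abab => aab => ab

aab->ab; ba->; bab->ab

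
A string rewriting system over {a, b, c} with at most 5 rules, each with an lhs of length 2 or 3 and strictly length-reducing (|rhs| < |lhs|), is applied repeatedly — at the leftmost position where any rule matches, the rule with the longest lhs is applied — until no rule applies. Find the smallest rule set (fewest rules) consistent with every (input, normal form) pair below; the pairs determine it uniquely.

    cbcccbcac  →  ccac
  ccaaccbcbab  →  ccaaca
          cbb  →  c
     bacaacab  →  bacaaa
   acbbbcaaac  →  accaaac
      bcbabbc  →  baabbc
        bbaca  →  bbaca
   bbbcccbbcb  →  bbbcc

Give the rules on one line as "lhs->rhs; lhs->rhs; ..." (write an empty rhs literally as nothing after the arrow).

  | cbcccbcac => ccccbcac => cccbcac => ccbcac => cccac => ccac
  | ccaaccbcbab => ccaacccbab => ccaaccbab => ccaaccab => ccaaca
  | cbb => cb => c
  | bacaacab => bacaaa

bcb->ba; cab->a; cb->c; ccc->cc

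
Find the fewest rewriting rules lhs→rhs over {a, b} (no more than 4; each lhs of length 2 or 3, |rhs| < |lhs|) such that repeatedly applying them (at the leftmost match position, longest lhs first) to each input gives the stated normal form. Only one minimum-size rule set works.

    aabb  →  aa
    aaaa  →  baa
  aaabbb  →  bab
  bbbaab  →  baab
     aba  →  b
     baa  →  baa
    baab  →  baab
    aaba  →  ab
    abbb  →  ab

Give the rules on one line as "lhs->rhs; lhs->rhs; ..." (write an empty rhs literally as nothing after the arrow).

  | aabb => aa
  | aaaa => baa
  | aaabbb => babbb => bab
  | bbbaab => baab

aaa->ba; aba->b; bb->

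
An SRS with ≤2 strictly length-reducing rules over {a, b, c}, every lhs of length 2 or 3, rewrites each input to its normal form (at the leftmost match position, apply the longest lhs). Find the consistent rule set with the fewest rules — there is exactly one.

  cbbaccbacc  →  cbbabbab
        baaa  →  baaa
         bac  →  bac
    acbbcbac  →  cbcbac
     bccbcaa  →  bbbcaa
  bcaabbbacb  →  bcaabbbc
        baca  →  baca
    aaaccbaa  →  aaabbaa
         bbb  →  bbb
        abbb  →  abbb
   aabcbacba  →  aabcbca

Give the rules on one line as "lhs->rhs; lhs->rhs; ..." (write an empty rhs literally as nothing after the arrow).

acb->c; cc->b

  | cbbaccbacc => cbbabbacc => cbbabbab
  | baaa
  | bac
  | acbbcbac => cbcbac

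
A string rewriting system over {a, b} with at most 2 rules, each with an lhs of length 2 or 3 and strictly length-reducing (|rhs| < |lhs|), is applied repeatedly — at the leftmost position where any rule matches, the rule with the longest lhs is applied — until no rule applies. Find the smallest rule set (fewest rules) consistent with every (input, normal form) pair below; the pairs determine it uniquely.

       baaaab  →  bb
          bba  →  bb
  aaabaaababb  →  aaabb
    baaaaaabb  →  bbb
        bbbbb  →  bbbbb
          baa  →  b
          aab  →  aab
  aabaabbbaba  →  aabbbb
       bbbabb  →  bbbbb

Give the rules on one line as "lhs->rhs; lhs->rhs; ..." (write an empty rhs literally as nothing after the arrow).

  | baaaab => baaab => baab => bab => bb
  | bba => bb
  | aaabaaababb => aaaababb => aaabb
  | baaaaaabb => baaaaabb => baaaabb => baaabb => baabb => babb => bbb

aba->; ba->b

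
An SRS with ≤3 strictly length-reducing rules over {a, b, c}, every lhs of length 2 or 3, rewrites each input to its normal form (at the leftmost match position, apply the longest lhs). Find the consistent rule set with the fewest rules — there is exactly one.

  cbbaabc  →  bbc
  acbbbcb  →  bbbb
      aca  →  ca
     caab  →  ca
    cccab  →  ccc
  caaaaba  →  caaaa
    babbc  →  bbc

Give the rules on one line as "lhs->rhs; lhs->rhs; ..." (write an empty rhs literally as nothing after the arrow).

ab->; ac->c; cb->b

  | cbbaabc => bbaabc => bbac => bbc
  | acbbbcb => cbbbcb => bbbcb => bbbb
  | aca => ca
  | caab => ca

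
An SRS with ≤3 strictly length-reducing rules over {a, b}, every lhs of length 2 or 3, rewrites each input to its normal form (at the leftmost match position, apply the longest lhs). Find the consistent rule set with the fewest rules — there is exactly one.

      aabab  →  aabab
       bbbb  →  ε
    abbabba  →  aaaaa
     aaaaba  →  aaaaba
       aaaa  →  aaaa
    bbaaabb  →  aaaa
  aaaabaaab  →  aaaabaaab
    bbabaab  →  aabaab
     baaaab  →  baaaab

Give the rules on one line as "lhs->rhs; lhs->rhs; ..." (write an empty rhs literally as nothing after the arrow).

bb->; bba->aa

  | aabab
  | bbbb => bb => ε
  | abbabba => aaabba => aaaaa
  | aaaaba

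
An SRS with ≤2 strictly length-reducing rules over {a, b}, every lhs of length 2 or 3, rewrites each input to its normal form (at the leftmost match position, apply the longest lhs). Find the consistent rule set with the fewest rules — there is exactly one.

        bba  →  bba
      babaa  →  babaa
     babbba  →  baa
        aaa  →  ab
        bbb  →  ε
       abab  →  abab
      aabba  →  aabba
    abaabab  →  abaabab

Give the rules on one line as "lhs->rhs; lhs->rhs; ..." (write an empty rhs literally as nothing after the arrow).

aaa->ab; bbb->

  | bba
  | babaa
  | babbba => baa
  | aaa => ab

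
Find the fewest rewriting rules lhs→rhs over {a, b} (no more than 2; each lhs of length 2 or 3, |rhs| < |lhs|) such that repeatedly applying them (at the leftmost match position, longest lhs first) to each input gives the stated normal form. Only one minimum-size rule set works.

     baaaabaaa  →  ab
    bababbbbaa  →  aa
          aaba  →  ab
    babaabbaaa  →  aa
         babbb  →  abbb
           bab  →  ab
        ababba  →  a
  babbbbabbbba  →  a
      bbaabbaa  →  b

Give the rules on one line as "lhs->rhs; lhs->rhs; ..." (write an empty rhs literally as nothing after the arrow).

aba->b; ba->a

  | baaaabaaa => aaaabaaa => aaabaa => aaba => ab
  | bababbbbaa => ababbbbaa => bbbbbaa => bbbbaa => bbbaa => bbaa => baa => aa
  | aaba => ab
  | babaabbaaa => abaabbaaa => babbaaa => abbaaa => abaaa => baa => aa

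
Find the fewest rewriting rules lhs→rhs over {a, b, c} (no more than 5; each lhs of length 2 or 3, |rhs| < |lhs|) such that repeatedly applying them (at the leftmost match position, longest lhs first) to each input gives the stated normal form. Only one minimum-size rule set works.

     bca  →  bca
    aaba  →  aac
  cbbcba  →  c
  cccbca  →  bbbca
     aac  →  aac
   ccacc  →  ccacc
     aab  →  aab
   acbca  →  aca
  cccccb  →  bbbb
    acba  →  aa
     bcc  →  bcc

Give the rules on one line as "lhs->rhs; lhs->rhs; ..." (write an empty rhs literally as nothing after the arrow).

ba->c; cb->; ccb->bb; ccc->bb

  | bca
  | aaba => aac
  | cbbcba => bcba => ba => c
  | cccbca => bbbca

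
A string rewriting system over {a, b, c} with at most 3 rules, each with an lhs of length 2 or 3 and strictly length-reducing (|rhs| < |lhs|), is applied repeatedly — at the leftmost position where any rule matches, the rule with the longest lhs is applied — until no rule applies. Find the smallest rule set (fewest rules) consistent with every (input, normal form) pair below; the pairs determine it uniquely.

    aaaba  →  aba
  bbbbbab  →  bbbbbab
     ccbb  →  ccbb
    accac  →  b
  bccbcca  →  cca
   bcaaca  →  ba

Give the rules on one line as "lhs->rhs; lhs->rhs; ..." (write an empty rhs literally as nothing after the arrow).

aa->a; ac->b; bc->

  | aaaba => aaba => aba
  | bbbbbab
  | ccbb
  | accac => bcac => ac => b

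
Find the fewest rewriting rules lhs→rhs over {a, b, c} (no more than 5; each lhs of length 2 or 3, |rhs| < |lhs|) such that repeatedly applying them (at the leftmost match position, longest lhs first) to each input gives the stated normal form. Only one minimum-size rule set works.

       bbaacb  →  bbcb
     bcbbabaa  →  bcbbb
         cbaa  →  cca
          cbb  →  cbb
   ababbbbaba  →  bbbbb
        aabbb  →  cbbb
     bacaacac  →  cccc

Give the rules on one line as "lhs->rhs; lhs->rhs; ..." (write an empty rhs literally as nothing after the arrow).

  | bbaacb => bbacb => bbcb
  | bcbbabaa => bcbbbaa => bcbbba => bcbbb
  | cbaa => cca
  | cbb

aa->c; ac->; ba->c; bba->bb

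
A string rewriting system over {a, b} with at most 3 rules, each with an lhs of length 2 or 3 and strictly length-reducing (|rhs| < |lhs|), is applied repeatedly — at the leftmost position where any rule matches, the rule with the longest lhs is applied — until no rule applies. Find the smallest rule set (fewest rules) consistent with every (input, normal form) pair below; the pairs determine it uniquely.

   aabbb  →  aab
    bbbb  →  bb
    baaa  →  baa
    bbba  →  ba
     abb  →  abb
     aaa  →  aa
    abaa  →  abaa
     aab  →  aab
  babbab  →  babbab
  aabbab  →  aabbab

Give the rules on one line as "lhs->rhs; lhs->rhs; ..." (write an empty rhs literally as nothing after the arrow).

  | aabbb => aab
  | bbbb => bb
  | baaa => baa
  | bbba => ba

aaa->aa; bbb->b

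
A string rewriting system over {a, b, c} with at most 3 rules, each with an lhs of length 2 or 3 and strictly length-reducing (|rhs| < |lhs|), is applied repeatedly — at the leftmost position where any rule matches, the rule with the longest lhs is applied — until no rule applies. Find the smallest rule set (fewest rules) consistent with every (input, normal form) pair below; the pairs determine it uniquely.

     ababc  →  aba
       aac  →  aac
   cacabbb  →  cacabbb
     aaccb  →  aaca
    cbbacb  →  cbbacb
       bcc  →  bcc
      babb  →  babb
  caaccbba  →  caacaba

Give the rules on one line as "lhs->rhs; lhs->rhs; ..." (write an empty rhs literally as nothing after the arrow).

  | ababc => aba
  | aac
  | cacabbb
  | aaccb => aaca

abc->a; ccb->ca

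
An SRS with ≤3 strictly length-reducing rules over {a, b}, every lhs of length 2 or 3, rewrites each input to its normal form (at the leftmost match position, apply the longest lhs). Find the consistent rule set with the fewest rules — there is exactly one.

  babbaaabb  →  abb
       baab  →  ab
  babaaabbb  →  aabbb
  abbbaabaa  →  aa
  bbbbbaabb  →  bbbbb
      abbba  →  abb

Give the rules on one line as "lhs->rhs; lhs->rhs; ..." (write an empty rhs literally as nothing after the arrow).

  | babbaaabb => bbaaabb => baabb => abb
  | baab => ab
  | babaaabbb => baaabbb => aabbb
  | abbbaabaa => abbabaa => abbaa => aba => aa

aba->aa; ba->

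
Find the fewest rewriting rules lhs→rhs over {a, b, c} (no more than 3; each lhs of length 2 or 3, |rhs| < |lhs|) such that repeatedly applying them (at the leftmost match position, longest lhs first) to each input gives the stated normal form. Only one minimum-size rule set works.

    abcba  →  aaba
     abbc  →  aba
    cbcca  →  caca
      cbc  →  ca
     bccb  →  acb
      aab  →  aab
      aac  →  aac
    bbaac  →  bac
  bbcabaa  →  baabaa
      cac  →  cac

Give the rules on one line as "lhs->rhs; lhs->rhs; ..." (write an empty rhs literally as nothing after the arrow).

  | abcba => aaba
  | abbc => aba
  | cbcca => caca
  | cbc => ca

bba->b; bc->a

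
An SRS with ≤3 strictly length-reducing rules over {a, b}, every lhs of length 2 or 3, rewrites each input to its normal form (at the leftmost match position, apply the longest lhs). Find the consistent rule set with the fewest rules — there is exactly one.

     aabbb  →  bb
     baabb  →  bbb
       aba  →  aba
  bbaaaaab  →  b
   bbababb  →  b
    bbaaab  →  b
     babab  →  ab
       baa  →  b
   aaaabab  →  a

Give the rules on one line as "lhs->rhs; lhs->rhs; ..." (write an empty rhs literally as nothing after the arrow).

aab->; baa->b; bab->

  | aabbb => bb
  | baabb => bbb
  | aba
  | bbaaaaab => bbaaab => bbab => b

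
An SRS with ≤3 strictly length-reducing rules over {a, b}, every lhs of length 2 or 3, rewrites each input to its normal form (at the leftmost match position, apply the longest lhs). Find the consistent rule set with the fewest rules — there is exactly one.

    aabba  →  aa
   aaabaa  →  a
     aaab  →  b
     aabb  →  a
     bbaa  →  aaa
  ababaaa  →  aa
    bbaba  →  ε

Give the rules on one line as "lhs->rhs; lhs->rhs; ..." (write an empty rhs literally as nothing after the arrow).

ab->b; ba->; bb->a

  | aabba => abba => bba => aa
  | aaabaa => aabaa => abaa => baa => a
  | aaab => aab => ab => b
  | aabb => abb => bb => a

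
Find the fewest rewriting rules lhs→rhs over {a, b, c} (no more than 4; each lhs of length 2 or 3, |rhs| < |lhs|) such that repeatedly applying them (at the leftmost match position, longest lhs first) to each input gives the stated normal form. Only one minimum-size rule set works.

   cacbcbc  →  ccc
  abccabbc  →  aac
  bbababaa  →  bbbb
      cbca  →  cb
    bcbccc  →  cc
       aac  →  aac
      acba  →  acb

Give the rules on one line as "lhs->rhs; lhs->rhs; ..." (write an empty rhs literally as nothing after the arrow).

  | cacbcbc => bcbcbc => cbcbc => ccbc => ccc
  | abccabbc => aabbc => aabc => aac
  | bbababaa => bbbabaa => bbbbaa => bbbba => bbbb
  | cbca => cca => cb

ba->b; bc->c; bcc->; ca->b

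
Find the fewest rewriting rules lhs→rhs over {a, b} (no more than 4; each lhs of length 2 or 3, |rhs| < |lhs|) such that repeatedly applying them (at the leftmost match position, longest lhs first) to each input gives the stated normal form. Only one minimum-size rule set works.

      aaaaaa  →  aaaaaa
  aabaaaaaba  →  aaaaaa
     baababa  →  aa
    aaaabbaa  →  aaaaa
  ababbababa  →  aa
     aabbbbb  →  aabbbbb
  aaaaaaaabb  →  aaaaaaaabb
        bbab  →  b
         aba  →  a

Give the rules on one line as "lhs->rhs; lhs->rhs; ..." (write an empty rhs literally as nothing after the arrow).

  | aaaaaa
  | aabaaaaaba => aaaaaaba => aaaaaa
  | baababa => ababa => aa
  | aaaabbaa => aaaaa

ba->; bab->; bba->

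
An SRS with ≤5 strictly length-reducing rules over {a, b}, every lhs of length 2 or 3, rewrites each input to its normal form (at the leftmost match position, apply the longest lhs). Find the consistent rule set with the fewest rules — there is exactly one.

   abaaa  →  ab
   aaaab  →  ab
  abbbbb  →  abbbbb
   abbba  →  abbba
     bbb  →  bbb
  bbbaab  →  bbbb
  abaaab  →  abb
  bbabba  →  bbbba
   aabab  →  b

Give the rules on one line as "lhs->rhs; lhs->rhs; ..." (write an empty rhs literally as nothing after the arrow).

aa->b; aaa->; aab->aa; bab->bb

  | abaaa => ab
  | aaaab => ab
  | abbbbb
  | abbba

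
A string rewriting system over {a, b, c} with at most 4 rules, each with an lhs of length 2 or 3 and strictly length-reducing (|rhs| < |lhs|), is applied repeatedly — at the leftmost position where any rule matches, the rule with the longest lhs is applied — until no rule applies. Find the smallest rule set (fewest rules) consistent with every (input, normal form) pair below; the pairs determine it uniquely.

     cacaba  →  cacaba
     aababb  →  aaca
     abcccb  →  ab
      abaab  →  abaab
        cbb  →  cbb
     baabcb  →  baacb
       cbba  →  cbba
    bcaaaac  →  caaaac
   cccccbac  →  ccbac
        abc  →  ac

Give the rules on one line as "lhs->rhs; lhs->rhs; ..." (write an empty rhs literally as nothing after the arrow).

abb->ca; bc->c; ccc->

  | cacaba
  | aababb => aabca => aaca
  | abcccb => acccb => ab
  | abaab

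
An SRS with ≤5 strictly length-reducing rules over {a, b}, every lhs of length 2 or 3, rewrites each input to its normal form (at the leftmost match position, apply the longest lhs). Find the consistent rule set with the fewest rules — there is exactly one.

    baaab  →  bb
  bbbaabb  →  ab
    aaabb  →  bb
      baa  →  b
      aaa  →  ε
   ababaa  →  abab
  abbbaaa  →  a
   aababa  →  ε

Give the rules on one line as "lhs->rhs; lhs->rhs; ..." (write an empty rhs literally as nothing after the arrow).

  | baaab => bb
  | bbbaabb => aabb => ab
  | aaabb => bb
  | baa => b

aa->; aaa->; aab->a; bbb->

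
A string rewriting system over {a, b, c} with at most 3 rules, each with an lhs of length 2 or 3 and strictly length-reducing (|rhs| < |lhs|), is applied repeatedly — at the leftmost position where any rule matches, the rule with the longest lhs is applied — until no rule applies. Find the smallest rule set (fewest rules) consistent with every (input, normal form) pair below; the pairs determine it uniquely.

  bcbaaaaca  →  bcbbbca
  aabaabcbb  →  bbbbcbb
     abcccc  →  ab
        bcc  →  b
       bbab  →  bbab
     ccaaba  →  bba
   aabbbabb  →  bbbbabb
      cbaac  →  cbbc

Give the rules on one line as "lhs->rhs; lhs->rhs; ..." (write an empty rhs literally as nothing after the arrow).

aa->b; cc->

  | bcbaaaaca => bcbbaaca => bcbbbca
  | aabaabcbb => bbaabcbb => bbbbcbb
  | abcccc => abcc => ab
  | bcc => b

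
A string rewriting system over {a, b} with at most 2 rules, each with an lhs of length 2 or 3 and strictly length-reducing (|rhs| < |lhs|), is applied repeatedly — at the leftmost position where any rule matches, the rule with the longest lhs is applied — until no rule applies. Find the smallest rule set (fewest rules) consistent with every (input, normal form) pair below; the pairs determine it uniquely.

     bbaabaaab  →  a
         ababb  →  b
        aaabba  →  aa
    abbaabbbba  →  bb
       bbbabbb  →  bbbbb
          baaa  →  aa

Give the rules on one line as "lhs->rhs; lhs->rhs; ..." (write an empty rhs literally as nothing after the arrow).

ab->; ba->

  | bbaabaaab => babaaab => baaab => aab => a
  | ababb => abb => b
  | aaabba => aaba => aa
  | abbaabbbba => baabbbba => abbbba => bbba => bb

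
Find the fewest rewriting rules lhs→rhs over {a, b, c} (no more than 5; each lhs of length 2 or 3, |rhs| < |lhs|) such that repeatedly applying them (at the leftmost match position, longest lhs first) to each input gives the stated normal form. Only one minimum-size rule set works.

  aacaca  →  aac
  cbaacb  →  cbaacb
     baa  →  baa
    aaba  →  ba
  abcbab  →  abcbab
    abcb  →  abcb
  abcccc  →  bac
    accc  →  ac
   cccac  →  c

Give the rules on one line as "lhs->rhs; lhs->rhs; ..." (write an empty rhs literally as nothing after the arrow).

aba->ba; bcc->ba; ca->c; cc->c

  | aacaca => aacca => aaca => aac
  | cbaacb
  | baa
  | aaba => aba => ba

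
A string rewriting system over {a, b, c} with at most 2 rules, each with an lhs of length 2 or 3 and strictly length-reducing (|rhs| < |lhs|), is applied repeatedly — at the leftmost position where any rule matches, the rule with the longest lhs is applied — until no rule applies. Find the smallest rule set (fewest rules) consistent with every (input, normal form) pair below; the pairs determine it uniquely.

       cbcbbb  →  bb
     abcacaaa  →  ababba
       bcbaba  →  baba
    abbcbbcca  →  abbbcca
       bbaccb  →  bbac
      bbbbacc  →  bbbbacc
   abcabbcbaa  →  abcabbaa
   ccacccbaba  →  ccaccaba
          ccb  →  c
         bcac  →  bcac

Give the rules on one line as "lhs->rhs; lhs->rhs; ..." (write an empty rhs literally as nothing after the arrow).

  | cbcbbb => cbbb => bb
  | abcacaaa => abcaaba => ababba
  | bcbaba => baba
  | abbcbbcca => abbbcca

caa->ab; cb->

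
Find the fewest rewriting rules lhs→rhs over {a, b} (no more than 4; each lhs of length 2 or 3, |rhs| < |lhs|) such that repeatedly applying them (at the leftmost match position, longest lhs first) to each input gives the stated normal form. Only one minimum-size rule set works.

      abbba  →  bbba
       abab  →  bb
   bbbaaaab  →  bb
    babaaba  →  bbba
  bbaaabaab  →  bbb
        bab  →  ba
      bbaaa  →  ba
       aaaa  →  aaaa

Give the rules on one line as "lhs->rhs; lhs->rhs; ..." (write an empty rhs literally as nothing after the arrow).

  | abbba => bbba
  | abab => abb => bb
  | bbbaaaab => bbaab => bb
  | babaaba => bababa => babba => bbba

ab->a; aba->ab; abb->bb; baa->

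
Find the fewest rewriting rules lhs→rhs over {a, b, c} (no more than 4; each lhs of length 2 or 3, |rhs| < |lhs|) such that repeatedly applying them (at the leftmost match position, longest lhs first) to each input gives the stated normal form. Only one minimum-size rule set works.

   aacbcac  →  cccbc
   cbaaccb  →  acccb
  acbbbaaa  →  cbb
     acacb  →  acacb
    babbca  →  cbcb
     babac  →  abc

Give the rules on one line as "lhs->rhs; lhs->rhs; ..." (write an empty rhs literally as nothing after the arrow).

  | aacbcac => ccbcac => cccbc
  | cbaaccb => abaccb => acccb
  | acbbbaaa => acbbcaa => acbcba => acbab => aabb => cbb
  | acacb

aa->c; ba->c; bca->cb; cba->ab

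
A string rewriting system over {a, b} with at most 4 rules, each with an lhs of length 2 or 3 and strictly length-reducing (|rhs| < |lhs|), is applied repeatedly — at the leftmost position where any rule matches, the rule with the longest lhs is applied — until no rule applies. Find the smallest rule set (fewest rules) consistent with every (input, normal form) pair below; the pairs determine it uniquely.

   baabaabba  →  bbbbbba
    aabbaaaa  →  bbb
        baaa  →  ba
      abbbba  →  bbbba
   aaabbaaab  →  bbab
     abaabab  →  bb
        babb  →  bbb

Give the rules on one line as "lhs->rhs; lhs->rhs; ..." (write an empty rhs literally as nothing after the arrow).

  | baabaabba => bbbaabba => bbbbbba
  | aabbaaaa => bbbaaaa => bbbaa => bbb
  | baaa => ba
  | abbbba => bbbba

aa->; aab->bb; aba->aa; abb->bb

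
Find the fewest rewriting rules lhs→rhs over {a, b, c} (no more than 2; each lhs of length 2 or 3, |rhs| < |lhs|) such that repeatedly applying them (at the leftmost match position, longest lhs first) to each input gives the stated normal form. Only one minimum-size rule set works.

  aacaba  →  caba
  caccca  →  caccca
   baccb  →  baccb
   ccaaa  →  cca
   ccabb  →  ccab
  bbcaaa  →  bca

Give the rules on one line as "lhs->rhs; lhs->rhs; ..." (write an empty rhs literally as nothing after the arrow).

  | aacaba => caba
  | caccca
  | baccb
  | ccaaa => cca

aa->; bb->b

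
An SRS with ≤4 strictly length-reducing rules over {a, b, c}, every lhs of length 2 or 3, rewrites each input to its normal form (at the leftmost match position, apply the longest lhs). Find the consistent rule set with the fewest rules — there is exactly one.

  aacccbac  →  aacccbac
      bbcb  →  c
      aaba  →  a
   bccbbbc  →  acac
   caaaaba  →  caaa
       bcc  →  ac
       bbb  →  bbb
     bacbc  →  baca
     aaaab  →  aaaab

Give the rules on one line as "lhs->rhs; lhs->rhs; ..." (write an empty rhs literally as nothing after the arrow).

aba->; bab->c; bba->ac; bc->a

  | aacccbac
  | bbcb => bab => c
  | aaba => a
  | bccbbbc => acbbbc => acbba => acac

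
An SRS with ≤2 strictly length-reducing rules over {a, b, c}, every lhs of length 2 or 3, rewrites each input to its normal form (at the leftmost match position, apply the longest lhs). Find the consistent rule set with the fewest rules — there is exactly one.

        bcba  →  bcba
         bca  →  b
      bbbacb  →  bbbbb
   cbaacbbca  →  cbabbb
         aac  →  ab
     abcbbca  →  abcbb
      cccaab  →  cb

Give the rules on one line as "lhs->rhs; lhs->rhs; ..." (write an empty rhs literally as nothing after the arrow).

  | bcba
  | bca => b
  | bbbacb => bbbbb
  | cbaacbbca => cbabbbca => cbabbb

ac->b; ca->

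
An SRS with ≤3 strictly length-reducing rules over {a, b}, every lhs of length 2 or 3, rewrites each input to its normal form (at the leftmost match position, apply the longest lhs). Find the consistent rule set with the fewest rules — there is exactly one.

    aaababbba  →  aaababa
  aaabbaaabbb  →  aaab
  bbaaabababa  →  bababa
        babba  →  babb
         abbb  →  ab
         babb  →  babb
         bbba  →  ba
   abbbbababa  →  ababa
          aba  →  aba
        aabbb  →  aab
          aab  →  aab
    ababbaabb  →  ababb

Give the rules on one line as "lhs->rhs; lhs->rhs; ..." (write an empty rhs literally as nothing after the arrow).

  | aaababbba => aaababa
  | aaabbaaabbb => aaabbaabbb => aaabbabbb => aaabbbbb => aaabbb => aaab
  | bbaaabababa => bbaabababa => bbabababa => bbbababa => bababa
  | babba => babb

bba->bb; bbb->b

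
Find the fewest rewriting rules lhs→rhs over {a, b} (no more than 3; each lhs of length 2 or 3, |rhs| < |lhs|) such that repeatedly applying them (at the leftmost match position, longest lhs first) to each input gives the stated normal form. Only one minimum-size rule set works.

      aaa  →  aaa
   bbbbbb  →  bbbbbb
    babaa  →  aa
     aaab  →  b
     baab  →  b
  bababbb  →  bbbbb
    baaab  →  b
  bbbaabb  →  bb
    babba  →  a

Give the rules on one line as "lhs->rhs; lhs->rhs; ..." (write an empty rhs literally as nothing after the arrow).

ab->b; ba->a; bab->bb

  | aaa
  | bbbbbb
  | babaa => bbaa => baa => aa
  | aaab => aab => ab => b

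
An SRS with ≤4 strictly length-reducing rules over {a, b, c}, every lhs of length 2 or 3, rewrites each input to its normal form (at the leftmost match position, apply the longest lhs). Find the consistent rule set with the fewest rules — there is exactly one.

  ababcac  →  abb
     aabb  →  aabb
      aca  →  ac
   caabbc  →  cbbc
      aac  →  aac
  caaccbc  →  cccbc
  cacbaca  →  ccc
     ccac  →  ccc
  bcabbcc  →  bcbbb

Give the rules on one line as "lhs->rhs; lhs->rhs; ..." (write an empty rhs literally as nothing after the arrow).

  | ababcac => abcac => abcc => abb
  | aabb
  | aca => ac
  | caabbc => cabbc => cbbc

ba->; bcc->bb; ca->c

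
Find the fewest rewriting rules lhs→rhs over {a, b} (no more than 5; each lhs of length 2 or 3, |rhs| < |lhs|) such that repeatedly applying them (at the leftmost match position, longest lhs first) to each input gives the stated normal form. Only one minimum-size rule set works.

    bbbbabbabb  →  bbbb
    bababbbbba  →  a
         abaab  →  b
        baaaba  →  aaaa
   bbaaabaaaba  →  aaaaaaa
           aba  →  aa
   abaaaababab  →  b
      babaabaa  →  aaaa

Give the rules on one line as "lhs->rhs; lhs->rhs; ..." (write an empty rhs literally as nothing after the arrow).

  | bbbbabbabb => bbbbabb => bbbb
  | bababbbbba => abbbbba => bbbbba => bbbba => bbba => bba => ba => a
  | abaab => aaab => aab => ab => b
  | baaaba => aaaba => aaaa

ab->b; aba->aa; ba->a; bab->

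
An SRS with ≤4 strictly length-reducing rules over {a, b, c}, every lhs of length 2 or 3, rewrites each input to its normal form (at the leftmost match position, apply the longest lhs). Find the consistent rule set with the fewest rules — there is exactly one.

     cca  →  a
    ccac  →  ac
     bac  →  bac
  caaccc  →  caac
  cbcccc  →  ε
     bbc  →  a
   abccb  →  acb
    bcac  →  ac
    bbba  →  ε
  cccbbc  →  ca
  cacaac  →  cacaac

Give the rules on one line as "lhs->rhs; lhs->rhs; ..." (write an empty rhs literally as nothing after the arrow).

  | cca => a
  | ccac => ac
  | bac
  | caaccc => caac

bba->c; bbc->a; bc->; cc->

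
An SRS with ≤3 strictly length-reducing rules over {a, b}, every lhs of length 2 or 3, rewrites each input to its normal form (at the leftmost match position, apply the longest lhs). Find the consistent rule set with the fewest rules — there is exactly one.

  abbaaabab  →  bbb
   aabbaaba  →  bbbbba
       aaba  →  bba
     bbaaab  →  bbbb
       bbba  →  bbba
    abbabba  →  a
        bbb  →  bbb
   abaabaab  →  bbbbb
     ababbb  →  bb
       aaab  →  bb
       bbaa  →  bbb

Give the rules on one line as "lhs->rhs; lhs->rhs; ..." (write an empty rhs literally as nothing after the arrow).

aa->b; ab->b; abb->

  | abbaaabab => aaabab => babab => bbab => bbb
  | aabbaaba => bbbaaba => bbbbba
  | aaba => bba
  | bbaaab => bbbab => bbbb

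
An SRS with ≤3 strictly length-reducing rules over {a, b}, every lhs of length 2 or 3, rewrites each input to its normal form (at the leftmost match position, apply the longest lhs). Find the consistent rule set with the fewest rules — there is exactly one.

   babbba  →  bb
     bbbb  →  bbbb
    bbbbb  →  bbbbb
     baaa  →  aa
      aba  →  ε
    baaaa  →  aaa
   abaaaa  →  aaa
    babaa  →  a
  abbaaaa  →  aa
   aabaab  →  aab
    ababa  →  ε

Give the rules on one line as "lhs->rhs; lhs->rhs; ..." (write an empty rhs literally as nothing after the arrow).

aba->; ba->

  | babbba => bbba => bb
  | bbbb
  | bbbbb
  | baaa => aa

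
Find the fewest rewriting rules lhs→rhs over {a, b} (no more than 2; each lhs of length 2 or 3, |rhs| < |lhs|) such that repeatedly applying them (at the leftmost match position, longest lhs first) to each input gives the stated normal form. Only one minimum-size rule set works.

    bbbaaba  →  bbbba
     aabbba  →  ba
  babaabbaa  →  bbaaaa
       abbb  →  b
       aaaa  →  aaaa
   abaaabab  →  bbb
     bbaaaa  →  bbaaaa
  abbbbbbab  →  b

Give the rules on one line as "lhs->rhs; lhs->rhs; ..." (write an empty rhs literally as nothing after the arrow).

  | bbbaaba => bbbaba => bbbba
  | aabbba => aaba => aba => ba
  | babaabbaa => bbaabbaa => bbaaaa
  | abbb => ab => b

ab->b; abb->a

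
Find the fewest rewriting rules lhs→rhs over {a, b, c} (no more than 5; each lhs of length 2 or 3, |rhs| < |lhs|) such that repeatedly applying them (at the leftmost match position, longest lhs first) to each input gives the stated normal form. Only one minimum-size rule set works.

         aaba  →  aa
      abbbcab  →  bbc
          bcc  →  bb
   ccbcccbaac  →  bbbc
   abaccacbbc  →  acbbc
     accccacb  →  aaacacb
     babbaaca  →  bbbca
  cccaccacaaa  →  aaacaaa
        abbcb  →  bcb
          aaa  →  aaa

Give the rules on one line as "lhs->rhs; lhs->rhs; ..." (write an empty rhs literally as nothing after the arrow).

  | aaba => aa
  | abbbcab => bbcab => bbc
  | bcc => bb
  | ccbcccbaac => bbcccbaac => bbaabaac => bbabaac => bbbaac => bbbac => bbbc

ab->; ba->b; cc->b; ccc->aa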